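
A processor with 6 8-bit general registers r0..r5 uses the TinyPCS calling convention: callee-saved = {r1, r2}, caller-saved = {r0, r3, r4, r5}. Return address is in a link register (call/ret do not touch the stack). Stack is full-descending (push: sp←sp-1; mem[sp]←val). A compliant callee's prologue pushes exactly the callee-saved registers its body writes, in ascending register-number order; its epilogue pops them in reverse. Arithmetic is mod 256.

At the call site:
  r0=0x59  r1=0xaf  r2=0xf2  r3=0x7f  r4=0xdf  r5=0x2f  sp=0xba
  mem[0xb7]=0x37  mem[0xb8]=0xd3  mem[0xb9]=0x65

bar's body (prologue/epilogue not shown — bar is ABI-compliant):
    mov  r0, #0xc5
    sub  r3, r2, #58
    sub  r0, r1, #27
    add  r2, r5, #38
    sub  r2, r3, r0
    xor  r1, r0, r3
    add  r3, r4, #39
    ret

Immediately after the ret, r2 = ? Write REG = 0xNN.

REG = 0xf2

prologue: push r1 -> mem[0xb9]=0xaf, sp=0xb9
prologue: push r2 -> mem[0xb8]=0xf2, sp=0xb8
body[0] mov  r0, #0xc5 -> r0=0xc5
body[1] sub  r3, r2, #58 -> r3=0xb8
body[2] sub  r0, r1, #27 -> r0=0x94
body[3] add  r2, r5, #38 -> r2=0x55
body[4] sub  r2, r3, r0 -> r2=0x24
body[5] xor  r1, r0, r3 -> r1=0x2c
body[6] add  r3, r4, #39 -> r3=0x06
epilogue: pop r2=0xf2, sp=0xb9
epilogue: pop r1=0xaf, sp=0xba
r2 is callee-saved -> restored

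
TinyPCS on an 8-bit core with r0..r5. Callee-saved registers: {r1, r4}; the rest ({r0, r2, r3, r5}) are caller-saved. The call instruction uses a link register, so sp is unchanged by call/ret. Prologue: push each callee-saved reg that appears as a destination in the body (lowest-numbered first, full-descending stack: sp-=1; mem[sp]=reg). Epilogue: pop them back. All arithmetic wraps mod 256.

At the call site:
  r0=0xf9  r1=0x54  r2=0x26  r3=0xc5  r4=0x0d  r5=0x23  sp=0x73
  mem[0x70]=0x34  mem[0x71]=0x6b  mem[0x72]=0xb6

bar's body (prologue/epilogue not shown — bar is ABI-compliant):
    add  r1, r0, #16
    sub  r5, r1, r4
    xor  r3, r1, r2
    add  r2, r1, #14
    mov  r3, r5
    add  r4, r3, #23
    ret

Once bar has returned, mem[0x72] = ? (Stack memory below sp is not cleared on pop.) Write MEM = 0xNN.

prologue: push r1 → mem[0x72]=0x54, sp=0x72
prologue: push r4 → mem[0x71]=0x0d, sp=0x71
body[0] add  r1, r0, #16 → r1=0x09
body[1] sub  r5, r1, r4 → r5=0xfc
body[2] xor  r3, r1, r2 → r3=0x2f
body[3] add  r2, r1, #14 → r2=0x17
body[4] mov  r3, r5 → r3=0xfc
body[5] add  r4, r3, #23 → r4=0x13
epilogue: pop r4=0x0d, sp=0x72
epilogue: pop r1=0x54, sp=0x73
prologue pushed ['r1', 'r4'] at ['0x72', '0x71']

MEM = 0x54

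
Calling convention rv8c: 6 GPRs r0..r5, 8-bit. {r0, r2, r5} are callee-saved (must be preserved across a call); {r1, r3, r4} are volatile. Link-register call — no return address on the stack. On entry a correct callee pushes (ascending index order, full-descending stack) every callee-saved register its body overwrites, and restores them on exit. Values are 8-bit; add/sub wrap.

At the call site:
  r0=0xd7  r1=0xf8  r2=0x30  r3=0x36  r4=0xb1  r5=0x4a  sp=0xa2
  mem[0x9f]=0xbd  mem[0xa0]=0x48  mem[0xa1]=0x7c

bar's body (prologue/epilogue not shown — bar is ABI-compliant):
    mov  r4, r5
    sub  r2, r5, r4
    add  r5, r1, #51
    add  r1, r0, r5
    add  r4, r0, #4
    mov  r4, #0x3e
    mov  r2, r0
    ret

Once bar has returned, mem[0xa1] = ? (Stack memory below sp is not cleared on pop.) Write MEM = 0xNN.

MEM = 0x30

prologue: push r2 -> mem[0xa1]=0x30, sp=0xa1
prologue: push r5 -> mem[0xa0]=0x4a, sp=0xa0
body[0] mov  r4, r5 -> r4=0x4a
body[1] sub  r2, r5, r4 -> r2=0x00
body[2] add  r5, r1, #51 -> r5=0x2b
body[3] add  r1, r0, r5 -> r1=0x02
body[4] add  r4, r0, #4 -> r4=0xdb
body[5] mov  r4, #0x3e -> r4=0x3e
body[6] mov  r2, r0 -> r2=0xd7
epilogue: pop r5=0x4a, sp=0xa1
epilogue: pop r2=0x30, sp=0xa2
prologue pushed ['r2', 'r5'] at ['0xa1', '0xa0']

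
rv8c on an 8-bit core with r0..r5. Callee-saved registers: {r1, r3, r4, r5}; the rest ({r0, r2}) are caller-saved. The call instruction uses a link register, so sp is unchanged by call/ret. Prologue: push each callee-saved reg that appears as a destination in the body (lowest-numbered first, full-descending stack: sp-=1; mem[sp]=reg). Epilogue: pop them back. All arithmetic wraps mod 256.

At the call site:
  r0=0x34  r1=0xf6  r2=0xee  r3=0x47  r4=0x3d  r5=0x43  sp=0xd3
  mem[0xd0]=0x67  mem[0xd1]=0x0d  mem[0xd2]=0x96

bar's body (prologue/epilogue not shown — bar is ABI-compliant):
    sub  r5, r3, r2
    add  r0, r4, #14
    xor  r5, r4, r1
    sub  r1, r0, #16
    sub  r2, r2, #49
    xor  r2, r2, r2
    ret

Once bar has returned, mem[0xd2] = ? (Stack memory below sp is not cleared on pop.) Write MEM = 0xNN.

prologue: push r1 → mem[0xd2]=0xf6, sp=0xd2
prologue: push r5 → mem[0xd1]=0x43, sp=0xd1
body[0] sub  r5, r3, r2 → r5=0x59
body[1] add  r0, r4, #14 → r0=0x4b
body[2] xor  r5, r4, r1 → r5=0xcb
body[3] sub  r1, r0, #16 → r1=0x3b
body[4] sub  r2, r2, #49 → r2=0xbd
body[5] xor  r2, r2, r2 → r2=0x00
epilogue: pop r5=0x43, sp=0xd2
epilogue: pop r1=0xf6, sp=0xd3
prologue pushed ['r1', 'r5'] at ['0xd2', '0xd1']

MEM = 0xf6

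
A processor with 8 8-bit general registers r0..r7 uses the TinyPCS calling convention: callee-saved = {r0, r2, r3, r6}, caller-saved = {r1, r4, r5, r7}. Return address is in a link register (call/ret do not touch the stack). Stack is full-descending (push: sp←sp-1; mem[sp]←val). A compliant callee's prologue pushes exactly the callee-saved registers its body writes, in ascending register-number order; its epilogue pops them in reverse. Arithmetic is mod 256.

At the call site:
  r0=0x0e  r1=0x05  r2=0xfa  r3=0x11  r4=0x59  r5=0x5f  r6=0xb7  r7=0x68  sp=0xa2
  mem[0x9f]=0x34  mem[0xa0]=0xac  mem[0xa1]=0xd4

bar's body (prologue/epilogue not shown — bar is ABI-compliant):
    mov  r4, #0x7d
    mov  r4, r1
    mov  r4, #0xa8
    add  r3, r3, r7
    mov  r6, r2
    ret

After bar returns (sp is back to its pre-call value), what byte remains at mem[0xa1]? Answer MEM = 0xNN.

prologue: push r3 -> mem[0xa1]=0x11, sp=0xa1
prologue: push r6 -> mem[0xa0]=0xb7, sp=0xa0
body[0] mov  r4, #0x7d -> r4=0x7d
body[1] mov  r4, r1 -> r4=0x05
body[2] mov  r4, #0xa8 -> r4=0xa8
body[3] add  r3, r3, r7 -> r3=0x79
body[4] mov  r6, r2 -> r6=0xfa
epilogue: pop r6=0xb7, sp=0xa1
epilogue: pop r3=0x11, sp=0xa2
prologue pushed ['r3', 'r6'] at ['0xa1', '0xa0']

MEM = 0x11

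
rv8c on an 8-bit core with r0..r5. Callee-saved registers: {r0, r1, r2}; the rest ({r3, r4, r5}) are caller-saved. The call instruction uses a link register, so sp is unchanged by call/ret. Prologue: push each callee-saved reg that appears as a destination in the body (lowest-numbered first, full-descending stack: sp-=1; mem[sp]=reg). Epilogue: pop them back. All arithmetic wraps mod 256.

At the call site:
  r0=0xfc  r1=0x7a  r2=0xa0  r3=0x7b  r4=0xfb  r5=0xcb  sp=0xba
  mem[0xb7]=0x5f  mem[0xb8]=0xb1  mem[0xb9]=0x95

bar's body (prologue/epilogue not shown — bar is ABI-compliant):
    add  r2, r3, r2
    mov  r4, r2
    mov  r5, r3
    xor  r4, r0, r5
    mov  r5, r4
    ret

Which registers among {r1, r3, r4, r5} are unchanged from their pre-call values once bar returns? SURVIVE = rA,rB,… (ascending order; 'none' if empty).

SURVIVE = r1,r3

prologue: push r2 -> mem[0xb9]=0xa0, sp=0xb9
body[0] add  r2, r3, r2 -> r2=0x1b
body[1] mov  r4, r2 -> r4=0x1b
body[2] mov  r5, r3 -> r5=0x7b
body[3] xor  r4, r0, r5 -> r4=0x87
body[4] mov  r5, r4 -> r5=0x87
epilogue: pop r2=0xa0, sp=0xba
r1: callee-saved, written=False
r3: caller-saved, written=False
r4: caller-saved, written=True
r5: caller-saved, written=True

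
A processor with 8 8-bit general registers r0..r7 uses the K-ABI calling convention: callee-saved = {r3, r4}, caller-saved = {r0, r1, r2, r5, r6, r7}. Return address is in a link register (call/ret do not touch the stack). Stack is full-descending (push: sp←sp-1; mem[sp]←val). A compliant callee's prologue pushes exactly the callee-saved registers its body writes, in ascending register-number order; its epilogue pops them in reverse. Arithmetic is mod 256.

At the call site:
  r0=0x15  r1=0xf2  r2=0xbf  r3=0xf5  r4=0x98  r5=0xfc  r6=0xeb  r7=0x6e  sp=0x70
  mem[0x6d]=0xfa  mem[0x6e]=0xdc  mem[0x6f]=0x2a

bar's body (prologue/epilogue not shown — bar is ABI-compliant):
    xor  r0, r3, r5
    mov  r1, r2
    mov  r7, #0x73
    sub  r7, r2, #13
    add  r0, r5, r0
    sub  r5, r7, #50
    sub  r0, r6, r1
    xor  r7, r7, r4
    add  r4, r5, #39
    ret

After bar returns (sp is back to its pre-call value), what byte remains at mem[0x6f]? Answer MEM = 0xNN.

MEM = 0x98

prologue: push r4 → mem[0x6f]=0x98, sp=0x6f
body[0] xor  r0, r3, r5 → r0=0x09
body[1] mov  r1, r2 → r1=0xbf
body[2] mov  r7, #0x73 → r7=0x73
body[3] sub  r7, r2, #13 → r7=0xb2
body[4] add  r0, r5, r0 → r0=0x05
body[5] sub  r5, r7, #50 → r5=0x80
body[6] sub  r0, r6, r1 → r0=0x2c
body[7] xor  r7, r7, r4 → r7=0x2a
body[8] add  r4, r5, #39 → r4=0xa7
epilogue: pop r4=0x98, sp=0x70
prologue pushed ['r4'] at ['0x6f']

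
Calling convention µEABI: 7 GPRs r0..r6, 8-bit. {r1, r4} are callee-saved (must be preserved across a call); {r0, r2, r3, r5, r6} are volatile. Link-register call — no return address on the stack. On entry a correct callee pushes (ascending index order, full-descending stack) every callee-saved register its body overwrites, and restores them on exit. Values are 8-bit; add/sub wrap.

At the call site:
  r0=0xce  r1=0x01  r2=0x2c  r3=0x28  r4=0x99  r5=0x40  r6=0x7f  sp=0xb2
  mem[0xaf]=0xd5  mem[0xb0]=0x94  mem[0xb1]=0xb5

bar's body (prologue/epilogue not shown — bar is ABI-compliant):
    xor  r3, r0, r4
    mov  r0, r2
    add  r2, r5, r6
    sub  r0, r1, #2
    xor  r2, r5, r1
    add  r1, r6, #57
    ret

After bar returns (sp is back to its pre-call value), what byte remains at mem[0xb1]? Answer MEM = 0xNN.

prologue: push r1 -> mem[0xb1]=0x01, sp=0xb1
body[0] xor  r3, r0, r4 -> r3=0x57
body[1] mov  r0, r2 -> r0=0x2c
body[2] add  r2, r5, r6 -> r2=0xbf
body[3] sub  r0, r1, #2 -> r0=0xff
body[4] xor  r2, r5, r1 -> r2=0x41
body[5] add  r1, r6, #57 -> r1=0xb8
epilogue: pop r1=0x01, sp=0xb2
prologue pushed ['r1'] at ['0xb1']

MEM = 0x01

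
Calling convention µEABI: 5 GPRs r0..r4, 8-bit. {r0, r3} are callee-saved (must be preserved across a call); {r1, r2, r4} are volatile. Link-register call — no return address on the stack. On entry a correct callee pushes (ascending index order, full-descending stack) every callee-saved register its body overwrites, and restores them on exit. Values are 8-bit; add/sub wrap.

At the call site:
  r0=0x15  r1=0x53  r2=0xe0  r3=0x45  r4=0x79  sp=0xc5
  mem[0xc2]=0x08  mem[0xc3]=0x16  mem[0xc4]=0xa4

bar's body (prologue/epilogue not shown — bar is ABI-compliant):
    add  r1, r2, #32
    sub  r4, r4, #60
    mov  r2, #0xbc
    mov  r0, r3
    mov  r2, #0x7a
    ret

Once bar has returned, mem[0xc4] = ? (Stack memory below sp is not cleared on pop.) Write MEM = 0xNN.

MEM = 0x15

prologue: push r0 -> mem[0xc4]=0x15, sp=0xc4
body[0] add  r1, r2, #32 -> r1=0x00
body[1] sub  r4, r4, #60 -> r4=0x3d
body[2] mov  r2, #0xbc -> r2=0xbc
body[3] mov  r0, r3 -> r0=0x45
body[4] mov  r2, #0x7a -> r2=0x7a
epilogue: pop r0=0x15, sp=0xc5
prologue pushed ['r0'] at ['0xc4']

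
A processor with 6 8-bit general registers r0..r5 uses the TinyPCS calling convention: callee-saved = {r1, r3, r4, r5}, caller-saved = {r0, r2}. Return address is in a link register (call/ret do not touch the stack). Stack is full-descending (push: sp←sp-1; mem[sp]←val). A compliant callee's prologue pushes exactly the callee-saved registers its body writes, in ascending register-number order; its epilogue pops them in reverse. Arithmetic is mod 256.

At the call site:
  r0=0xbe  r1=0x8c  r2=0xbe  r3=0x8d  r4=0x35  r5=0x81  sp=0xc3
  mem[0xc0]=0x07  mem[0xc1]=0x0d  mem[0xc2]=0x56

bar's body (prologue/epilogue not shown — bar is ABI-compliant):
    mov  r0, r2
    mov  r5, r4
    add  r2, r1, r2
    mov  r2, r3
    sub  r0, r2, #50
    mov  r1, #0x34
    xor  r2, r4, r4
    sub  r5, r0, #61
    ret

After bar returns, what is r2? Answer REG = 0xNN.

REG = 0x00

prologue: push r1 → mem[0xc2]=0x8c, sp=0xc2
prologue: push r5 → mem[0xc1]=0x81, sp=0xc1
body[0] mov  r0, r2 → r0=0xbe
body[1] mov  r5, r4 → r5=0x35
body[2] add  r2, r1, r2 → r2=0x4a
body[3] mov  r2, r3 → r2=0x8d
body[4] sub  r0, r2, #50 → r0=0x5b
body[5] mov  r1, #0x34 → r1=0x34
body[6] xor  r2, r4, r4 → r2=0x00
body[7] sub  r5, r0, #61 → r5=0x1e
epilogue: pop r5=0x81, sp=0xc2
epilogue: pop r1=0x8c, sp=0xc3
r2 is caller-saved → body value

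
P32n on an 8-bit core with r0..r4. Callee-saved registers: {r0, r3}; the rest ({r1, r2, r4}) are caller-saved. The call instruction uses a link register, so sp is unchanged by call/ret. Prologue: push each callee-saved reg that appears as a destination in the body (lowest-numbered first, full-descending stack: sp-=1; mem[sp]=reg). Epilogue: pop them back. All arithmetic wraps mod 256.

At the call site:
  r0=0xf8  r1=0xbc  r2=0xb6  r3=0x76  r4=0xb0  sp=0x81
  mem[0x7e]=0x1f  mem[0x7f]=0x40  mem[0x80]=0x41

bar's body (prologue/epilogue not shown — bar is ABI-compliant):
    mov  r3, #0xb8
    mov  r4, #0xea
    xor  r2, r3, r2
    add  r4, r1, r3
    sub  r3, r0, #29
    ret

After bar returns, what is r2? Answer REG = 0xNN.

REG = 0x0e

prologue: push r3 → mem[0x80]=0x76, sp=0x80
body[0] mov  r3, #0xb8 → r3=0xb8
body[1] mov  r4, #0xea → r4=0xea
body[2] xor  r2, r3, r2 → r2=0x0e
body[3] add  r4, r1, r3 → r4=0x74
body[4] sub  r3, r0, #29 → r3=0xdb
epilogue: pop r3=0x76, sp=0x81
r2 is caller-saved → body value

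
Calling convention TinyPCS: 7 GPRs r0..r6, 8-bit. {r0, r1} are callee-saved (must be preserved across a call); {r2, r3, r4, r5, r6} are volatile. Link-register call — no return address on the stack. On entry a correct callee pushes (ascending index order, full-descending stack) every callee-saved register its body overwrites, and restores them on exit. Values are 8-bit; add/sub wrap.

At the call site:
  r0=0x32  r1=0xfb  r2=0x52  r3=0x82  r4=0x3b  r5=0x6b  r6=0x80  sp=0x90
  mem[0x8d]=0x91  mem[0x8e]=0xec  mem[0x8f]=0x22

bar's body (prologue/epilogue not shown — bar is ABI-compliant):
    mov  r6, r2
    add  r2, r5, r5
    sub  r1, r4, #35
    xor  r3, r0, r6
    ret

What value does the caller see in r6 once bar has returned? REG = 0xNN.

prologue: push r1 → mem[0x8f]=0xfb, sp=0x8f
body[0] mov  r6, r2 → r6=0x52
body[1] add  r2, r5, r5 → r2=0xd6
body[2] sub  r1, r4, #35 → r1=0x18
body[3] xor  r3, r0, r6 → r3=0x60
epilogue: pop r1=0xfb, sp=0x90
r6 is caller-saved → body value

REG = 0x52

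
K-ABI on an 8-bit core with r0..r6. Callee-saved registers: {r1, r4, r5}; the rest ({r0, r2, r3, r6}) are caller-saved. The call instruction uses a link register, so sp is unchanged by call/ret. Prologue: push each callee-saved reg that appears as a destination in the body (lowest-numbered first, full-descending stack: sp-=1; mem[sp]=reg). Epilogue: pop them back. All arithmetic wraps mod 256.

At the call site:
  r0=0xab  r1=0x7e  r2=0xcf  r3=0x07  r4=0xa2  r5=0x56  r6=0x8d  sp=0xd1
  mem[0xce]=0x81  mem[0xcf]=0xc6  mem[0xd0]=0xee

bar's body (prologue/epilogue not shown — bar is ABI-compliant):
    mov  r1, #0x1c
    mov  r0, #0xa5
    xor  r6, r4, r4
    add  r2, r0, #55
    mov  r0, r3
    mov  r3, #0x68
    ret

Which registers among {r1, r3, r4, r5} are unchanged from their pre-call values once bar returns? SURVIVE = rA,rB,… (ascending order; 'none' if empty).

SURVIVE = r1,r4,r5

prologue: push r1 -> mem[0xd0]=0x7e, sp=0xd0
body[0] mov  r1, #0x1c -> r1=0x1c
body[1] mov  r0, #0xa5 -> r0=0xa5
body[2] xor  r6, r4, r4 -> r6=0x00
body[3] add  r2, r0, #55 -> r2=0xdc
body[4] mov  r0, r3 -> r0=0x07
body[5] mov  r3, #0x68 -> r3=0x68
epilogue: pop r1=0x7e, sp=0xd1
r1: callee-saved, written=True
r3: caller-saved, written=True
r4: callee-saved, written=False
r5: callee-saved, written=False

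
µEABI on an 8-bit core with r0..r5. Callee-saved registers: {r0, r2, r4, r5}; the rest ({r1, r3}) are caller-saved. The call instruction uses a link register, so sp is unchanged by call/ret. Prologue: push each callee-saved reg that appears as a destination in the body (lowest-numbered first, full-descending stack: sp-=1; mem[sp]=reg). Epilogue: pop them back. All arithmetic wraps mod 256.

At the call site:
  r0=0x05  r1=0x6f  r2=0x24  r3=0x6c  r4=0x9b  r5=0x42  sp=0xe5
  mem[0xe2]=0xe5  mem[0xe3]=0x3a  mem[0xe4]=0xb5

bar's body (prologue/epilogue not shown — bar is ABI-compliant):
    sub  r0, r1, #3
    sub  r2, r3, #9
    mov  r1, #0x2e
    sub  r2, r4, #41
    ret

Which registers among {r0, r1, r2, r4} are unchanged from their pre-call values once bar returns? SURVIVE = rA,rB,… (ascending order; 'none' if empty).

SURVIVE = r0,r2,r4

prologue: push r0 -> mem[0xe4]=0x05, sp=0xe4
prologue: push r2 -> mem[0xe3]=0x24, sp=0xe3
body[0] sub  r0, r1, #3 -> r0=0x6c
body[1] sub  r2, r3, #9 -> r2=0x63
body[2] mov  r1, #0x2e -> r1=0x2e
body[3] sub  r2, r4, #41 -> r2=0x72
epilogue: pop r2=0x24, sp=0xe4
epilogue: pop r0=0x05, sp=0xe5
r0: callee-saved, written=True
r1: caller-saved, written=True
r2: callee-saved, written=True
r4: callee-saved, written=False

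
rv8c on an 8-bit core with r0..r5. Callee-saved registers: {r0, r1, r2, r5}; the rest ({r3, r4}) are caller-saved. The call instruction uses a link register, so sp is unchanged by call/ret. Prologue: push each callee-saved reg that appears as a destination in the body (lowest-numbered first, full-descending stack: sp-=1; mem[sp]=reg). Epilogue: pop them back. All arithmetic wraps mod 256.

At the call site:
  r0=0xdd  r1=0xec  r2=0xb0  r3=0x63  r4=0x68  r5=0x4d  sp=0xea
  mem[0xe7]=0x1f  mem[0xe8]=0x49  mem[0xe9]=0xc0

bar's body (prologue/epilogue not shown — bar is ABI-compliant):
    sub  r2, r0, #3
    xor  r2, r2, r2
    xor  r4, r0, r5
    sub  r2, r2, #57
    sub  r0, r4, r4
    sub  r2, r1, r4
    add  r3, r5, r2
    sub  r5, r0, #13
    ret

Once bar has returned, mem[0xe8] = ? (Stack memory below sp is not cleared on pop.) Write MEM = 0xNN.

prologue: push r0 -> mem[0xe9]=0xdd, sp=0xe9
prologue: push r2 -> mem[0xe8]=0xb0, sp=0xe8
prologue: push r5 -> mem[0xe7]=0x4d, sp=0xe7
body[0] sub  r2, r0, #3 -> r2=0xda
body[1] xor  r2, r2, r2 -> r2=0x00
body[2] xor  r4, r0, r5 -> r4=0x90
body[3] sub  r2, r2, #57 -> r2=0xc7
body[4] sub  r0, r4, r4 -> r0=0x00
body[5] sub  r2, r1, r4 -> r2=0x5c
body[6] add  r3, r5, r2 -> r3=0xa9
body[7] sub  r5, r0, #13 -> r5=0xf3
epilogue: pop r5=0x4d, sp=0xe8
epilogue: pop r2=0xb0, sp=0xe9
epilogue: pop r0=0xdd, sp=0xea
prologue pushed ['r0', 'r2', 'r5'] at ['0xe9', '0xe8', '0xe7']

MEM = 0xb0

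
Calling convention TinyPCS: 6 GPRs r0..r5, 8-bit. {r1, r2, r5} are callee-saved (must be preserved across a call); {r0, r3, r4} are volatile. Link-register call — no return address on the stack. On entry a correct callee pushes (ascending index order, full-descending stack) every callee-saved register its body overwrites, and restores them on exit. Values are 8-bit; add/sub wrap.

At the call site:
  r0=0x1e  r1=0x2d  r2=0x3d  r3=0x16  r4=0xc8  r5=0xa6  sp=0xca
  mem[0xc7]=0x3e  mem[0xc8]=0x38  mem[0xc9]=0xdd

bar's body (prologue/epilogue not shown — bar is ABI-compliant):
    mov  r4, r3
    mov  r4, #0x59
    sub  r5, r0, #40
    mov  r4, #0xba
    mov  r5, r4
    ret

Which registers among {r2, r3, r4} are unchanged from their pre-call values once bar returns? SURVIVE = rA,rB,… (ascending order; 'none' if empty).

prologue: push r5 -> mem[0xc9]=0xa6, sp=0xc9
body[0] mov  r4, r3 -> r4=0x16
body[1] mov  r4, #0x59 -> r4=0x59
body[2] sub  r5, r0, #40 -> r5=0xf6
body[3] mov  r4, #0xba -> r4=0xba
body[4] mov  r5, r4 -> r5=0xba
epilogue: pop r5=0xa6, sp=0xca
r2: callee-saved, written=False
r3: caller-saved, written=False
r4: caller-saved, written=True

SURVIVE = r2,r3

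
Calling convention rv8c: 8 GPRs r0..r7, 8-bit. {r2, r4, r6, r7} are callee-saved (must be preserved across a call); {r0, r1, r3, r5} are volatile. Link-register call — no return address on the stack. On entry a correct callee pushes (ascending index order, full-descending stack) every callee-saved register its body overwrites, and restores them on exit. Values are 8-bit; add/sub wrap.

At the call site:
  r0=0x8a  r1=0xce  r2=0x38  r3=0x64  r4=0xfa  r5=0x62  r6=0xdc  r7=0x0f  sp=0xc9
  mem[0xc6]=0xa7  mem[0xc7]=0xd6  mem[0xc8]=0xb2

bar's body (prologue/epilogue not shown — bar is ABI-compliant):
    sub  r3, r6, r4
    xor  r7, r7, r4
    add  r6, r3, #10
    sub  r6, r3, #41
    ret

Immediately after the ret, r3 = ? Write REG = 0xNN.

REG = 0xe2

prologue: push r6 → mem[0xc8]=0xdc, sp=0xc8
prologue: push r7 → mem[0xc7]=0x0f, sp=0xc7
body[0] sub  r3, r6, r4 → r3=0xe2
body[1] xor  r7, r7, r4 → r7=0xf5
body[2] add  r6, r3, #10 → r6=0xec
body[3] sub  r6, r3, #41 → r6=0xb9
epilogue: pop r7=0x0f, sp=0xc8
epilogue: pop r6=0xdc, sp=0xc9
r3 is caller-saved → body value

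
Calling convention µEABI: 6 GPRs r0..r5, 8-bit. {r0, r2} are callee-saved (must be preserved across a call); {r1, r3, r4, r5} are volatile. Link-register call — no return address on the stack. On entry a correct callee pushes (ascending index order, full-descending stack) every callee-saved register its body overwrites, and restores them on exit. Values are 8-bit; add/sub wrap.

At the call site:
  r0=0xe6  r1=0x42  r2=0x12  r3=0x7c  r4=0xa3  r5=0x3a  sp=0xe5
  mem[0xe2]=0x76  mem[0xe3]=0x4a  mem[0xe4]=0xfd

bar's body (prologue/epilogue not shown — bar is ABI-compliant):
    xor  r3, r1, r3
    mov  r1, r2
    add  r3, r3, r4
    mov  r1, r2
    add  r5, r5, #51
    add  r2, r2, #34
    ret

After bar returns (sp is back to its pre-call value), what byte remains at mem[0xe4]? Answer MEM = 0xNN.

MEM = 0x12

prologue: push r2 -> mem[0xe4]=0x12, sp=0xe4
body[0] xor  r3, r1, r3 -> r3=0x3e
body[1] mov  r1, r2 -> r1=0x12
body[2] add  r3, r3, r4 -> r3=0xe1
body[3] mov  r1, r2 -> r1=0x12
body[4] add  r5, r5, #51 -> r5=0x6d
body[5] add  r2, r2, #34 -> r2=0x34
epilogue: pop r2=0x12, sp=0xe5
prologue pushed ['r2'] at ['0xe4']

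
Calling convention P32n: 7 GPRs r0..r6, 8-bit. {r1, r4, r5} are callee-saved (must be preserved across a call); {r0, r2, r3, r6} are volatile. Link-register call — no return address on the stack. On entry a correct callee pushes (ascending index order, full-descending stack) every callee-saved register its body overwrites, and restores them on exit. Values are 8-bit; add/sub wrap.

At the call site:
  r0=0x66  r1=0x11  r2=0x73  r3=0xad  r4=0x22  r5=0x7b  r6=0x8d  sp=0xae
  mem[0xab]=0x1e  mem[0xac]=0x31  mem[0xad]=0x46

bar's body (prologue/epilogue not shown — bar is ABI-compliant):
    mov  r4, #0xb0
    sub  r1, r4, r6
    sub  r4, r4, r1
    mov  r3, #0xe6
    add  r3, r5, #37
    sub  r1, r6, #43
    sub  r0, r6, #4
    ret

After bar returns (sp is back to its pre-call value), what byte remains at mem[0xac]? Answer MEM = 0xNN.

MEM = 0x22

prologue: push r1 -> mem[0xad]=0x11, sp=0xad
prologue: push r4 -> mem[0xac]=0x22, sp=0xac
body[0] mov  r4, #0xb0 -> r4=0xb0
body[1] sub  r1, r4, r6 -> r1=0x23
body[2] sub  r4, r4, r1 -> r4=0x8d
body[3] mov  r3, #0xe6 -> r3=0xe6
body[4] add  r3, r5, #37 -> r3=0xa0
body[5] sub  r1, r6, #43 -> r1=0x62
body[6] sub  r0, r6, #4 -> r0=0x89
epilogue: pop r4=0x22, sp=0xad
epilogue: pop r1=0x11, sp=0xae
prologue pushed ['r1', 'r4'] at ['0xad', '0xac']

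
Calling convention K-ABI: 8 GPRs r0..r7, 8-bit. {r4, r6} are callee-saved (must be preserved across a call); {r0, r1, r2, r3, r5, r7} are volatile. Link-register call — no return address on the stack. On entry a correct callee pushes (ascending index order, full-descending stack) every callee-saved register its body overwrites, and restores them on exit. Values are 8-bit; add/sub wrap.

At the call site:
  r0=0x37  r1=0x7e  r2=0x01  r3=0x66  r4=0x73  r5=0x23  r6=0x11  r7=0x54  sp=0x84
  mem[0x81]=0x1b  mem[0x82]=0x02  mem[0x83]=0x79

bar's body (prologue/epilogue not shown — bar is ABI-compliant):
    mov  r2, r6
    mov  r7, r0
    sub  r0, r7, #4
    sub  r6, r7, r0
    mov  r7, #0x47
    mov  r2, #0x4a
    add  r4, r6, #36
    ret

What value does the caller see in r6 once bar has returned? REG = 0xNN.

REG = 0x11

prologue: push r4 → mem[0x83]=0x73, sp=0x83
prologue: push r6 → mem[0x82]=0x11, sp=0x82
body[0] mov  r2, r6 → r2=0x11
body[1] mov  r7, r0 → r7=0x37
body[2] sub  r0, r7, #4 → r0=0x33
body[3] sub  r6, r7, r0 → r6=0x04
body[4] mov  r7, #0x47 → r7=0x47
body[5] mov  r2, #0x4a → r2=0x4a
body[6] add  r4, r6, #36 → r4=0x28
epilogue: pop r6=0x11, sp=0x83
epilogue: pop r4=0x73, sp=0x84
r6 is callee-saved → restored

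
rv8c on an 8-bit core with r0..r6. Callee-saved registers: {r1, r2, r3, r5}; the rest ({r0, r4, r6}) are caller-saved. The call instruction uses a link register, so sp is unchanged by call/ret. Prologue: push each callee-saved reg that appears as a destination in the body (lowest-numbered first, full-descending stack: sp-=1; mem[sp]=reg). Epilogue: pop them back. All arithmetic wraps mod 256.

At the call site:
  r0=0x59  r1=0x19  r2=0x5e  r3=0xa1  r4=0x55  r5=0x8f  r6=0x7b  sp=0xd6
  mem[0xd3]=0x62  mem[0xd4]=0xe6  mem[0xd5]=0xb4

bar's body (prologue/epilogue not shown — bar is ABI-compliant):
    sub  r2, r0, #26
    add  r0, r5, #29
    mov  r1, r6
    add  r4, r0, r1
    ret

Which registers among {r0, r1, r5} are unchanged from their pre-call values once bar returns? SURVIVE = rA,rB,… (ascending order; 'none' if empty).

prologue: push r1 → mem[0xd5]=0x19, sp=0xd5
prologue: push r2 → mem[0xd4]=0x5e, sp=0xd4
body[0] sub  r2, r0, #26 → r2=0x3f
body[1] add  r0, r5, #29 → r0=0xac
body[2] mov  r1, r6 → r1=0x7b
body[3] add  r4, r0, r1 → r4=0x27
epilogue: pop r2=0x5e, sp=0xd5
epilogue: pop r1=0x19, sp=0xd6
r0: caller-saved, written=True
r1: callee-saved, written=True
r5: callee-saved, written=False

SURVIVE = r1,r5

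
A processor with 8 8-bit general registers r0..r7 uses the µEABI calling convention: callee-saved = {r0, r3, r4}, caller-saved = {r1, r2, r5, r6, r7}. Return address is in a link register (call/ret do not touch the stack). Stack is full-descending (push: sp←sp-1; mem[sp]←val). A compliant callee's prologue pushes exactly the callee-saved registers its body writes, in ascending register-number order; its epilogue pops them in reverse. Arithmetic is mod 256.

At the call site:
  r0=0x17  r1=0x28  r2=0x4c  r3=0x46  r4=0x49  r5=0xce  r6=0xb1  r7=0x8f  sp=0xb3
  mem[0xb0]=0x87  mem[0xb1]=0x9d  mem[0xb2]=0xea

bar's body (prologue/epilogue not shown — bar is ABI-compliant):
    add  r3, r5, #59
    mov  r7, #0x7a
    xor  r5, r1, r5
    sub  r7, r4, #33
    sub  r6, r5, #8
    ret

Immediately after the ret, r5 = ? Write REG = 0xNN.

REG = 0xe6

prologue: push r3 → mem[0xb2]=0x46, sp=0xb2
body[0] add  r3, r5, #59 → r3=0x09
body[1] mov  r7, #0x7a → r7=0x7a
body[2] xor  r5, r1, r5 → r5=0xe6
body[3] sub  r7, r4, #33 → r7=0x28
body[4] sub  r6, r5, #8 → r6=0xde
epilogue: pop r3=0x46, sp=0xb3
r5 is caller-saved → body value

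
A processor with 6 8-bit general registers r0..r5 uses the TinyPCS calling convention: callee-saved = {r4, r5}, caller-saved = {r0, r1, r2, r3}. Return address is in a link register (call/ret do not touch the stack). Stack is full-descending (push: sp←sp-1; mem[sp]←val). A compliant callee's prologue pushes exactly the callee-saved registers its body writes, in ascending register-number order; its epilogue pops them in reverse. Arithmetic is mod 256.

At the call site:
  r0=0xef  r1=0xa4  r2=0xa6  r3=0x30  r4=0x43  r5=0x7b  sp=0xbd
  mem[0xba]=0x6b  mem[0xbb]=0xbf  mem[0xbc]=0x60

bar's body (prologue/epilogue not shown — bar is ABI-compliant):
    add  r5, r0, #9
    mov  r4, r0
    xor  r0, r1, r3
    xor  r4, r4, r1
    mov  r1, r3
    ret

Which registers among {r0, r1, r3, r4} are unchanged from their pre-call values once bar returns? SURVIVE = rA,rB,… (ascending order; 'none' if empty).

prologue: push r4 -> mem[0xbc]=0x43, sp=0xbc
prologue: push r5 -> mem[0xbb]=0x7b, sp=0xbb
body[0] add  r5, r0, #9 -> r5=0xf8
body[1] mov  r4, r0 -> r4=0xef
body[2] xor  r0, r1, r3 -> r0=0x94
body[3] xor  r4, r4, r1 -> r4=0x4b
body[4] mov  r1, r3 -> r1=0x30
epilogue: pop r5=0x7b, sp=0xbc
epilogue: pop r4=0x43, sp=0xbd
r0: caller-saved, written=True
r1: caller-saved, written=True
r3: caller-saved, written=False
r4: callee-saved, written=True

SURVIVE = r3,r4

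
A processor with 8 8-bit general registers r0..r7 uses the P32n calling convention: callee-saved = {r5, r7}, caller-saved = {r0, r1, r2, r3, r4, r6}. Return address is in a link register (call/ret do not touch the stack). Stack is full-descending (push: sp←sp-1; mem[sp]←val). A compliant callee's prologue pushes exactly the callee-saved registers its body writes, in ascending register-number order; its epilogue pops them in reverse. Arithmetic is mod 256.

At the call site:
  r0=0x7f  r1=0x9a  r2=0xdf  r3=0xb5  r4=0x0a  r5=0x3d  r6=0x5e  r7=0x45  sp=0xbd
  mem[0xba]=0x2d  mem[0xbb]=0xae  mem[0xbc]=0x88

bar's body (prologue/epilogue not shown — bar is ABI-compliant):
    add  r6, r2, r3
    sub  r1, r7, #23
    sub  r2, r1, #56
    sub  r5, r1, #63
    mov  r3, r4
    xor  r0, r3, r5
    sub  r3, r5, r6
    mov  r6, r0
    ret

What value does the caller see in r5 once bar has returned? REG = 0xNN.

prologue: push r5 -> mem[0xbc]=0x3d, sp=0xbc
body[0] add  r6, r2, r3 -> r6=0x94
body[1] sub  r1, r7, #23 -> r1=0x2e
body[2] sub  r2, r1, #56 -> r2=0xf6
body[3] sub  r5, r1, #63 -> r5=0xef
body[4] mov  r3, r4 -> r3=0x0a
body[5] xor  r0, r3, r5 -> r0=0xe5
body[6] sub  r3, r5, r6 -> r3=0x5b
body[7] mov  r6, r0 -> r6=0xe5
epilogue: pop r5=0x3d, sp=0xbd
r5 is callee-saved -> restored

REG = 0x3d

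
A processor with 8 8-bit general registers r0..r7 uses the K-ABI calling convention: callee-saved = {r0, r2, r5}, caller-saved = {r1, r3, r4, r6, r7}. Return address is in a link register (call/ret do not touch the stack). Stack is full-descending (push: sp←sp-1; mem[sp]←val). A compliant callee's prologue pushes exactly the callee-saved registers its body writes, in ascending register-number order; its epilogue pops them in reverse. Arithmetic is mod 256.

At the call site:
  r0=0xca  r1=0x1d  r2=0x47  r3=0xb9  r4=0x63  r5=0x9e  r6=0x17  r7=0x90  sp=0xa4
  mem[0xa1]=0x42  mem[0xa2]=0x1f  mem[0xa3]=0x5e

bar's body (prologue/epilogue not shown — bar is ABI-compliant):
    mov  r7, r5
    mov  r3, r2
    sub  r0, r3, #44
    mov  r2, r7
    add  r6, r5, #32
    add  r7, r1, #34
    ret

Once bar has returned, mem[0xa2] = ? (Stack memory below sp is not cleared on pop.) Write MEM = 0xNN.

prologue: push r0 -> mem[0xa3]=0xca, sp=0xa3
prologue: push r2 -> mem[0xa2]=0x47, sp=0xa2
body[0] mov  r7, r5 -> r7=0x9e
body[1] mov  r3, r2 -> r3=0x47
body[2] sub  r0, r3, #44 -> r0=0x1b
body[3] mov  r2, r7 -> r2=0x9e
body[4] add  r6, r5, #32 -> r6=0xbe
body[5] add  r7, r1, #34 -> r7=0x3f
epilogue: pop r2=0x47, sp=0xa3
epilogue: pop r0=0xca, sp=0xa4
prologue pushed ['r0', 'r2'] at ['0xa3', '0xa2']

MEM = 0x47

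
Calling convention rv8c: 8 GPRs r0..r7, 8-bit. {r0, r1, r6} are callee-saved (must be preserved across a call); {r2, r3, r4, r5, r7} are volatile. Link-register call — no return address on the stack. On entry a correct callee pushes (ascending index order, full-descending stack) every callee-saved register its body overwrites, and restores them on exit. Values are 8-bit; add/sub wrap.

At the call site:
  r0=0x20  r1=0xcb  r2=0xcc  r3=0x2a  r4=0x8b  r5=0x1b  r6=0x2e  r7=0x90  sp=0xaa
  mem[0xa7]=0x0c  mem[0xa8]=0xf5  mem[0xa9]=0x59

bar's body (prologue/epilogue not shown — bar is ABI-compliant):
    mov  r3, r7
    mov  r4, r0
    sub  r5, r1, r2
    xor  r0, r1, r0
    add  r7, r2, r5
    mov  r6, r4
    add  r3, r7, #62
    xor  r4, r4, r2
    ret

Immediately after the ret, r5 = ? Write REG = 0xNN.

REG = 0xff

prologue: push r0 -> mem[0xa9]=0x20, sp=0xa9
prologue: push r6 -> mem[0xa8]=0x2e, sp=0xa8
body[0] mov  r3, r7 -> r3=0x90
body[1] mov  r4, r0 -> r4=0x20
body[2] sub  r5, r1, r2 -> r5=0xff
body[3] xor  r0, r1, r0 -> r0=0xeb
body[4] add  r7, r2, r5 -> r7=0xcb
body[5] mov  r6, r4 -> r6=0x20
body[6] add  r3, r7, #62 -> r3=0x09
body[7] xor  r4, r4, r2 -> r4=0xec
epilogue: pop r6=0x2e, sp=0xa9
epilogue: pop r0=0x20, sp=0xaa
r5 is caller-saved -> body value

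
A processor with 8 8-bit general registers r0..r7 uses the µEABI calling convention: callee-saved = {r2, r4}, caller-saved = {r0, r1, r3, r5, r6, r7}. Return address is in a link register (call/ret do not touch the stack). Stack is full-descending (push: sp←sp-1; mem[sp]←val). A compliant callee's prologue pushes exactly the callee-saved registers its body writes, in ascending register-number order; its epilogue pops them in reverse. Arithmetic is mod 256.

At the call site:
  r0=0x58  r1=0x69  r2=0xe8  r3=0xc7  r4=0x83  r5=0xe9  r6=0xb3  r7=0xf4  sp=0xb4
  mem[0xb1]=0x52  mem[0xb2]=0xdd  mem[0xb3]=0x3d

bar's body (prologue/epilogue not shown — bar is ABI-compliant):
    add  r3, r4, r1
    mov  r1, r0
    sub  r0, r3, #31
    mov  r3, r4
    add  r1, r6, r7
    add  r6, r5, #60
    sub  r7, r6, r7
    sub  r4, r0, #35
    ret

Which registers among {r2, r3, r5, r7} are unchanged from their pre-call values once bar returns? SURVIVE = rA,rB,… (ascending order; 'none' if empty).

SURVIVE = r2,r5

prologue: push r4 -> mem[0xb3]=0x83, sp=0xb3
body[0] add  r3, r4, r1 -> r3=0xec
body[1] mov  r1, r0 -> r1=0x58
body[2] sub  r0, r3, #31 -> r0=0xcd
body[3] mov  r3, r4 -> r3=0x83
body[4] add  r1, r6, r7 -> r1=0xa7
body[5] add  r6, r5, #60 -> r6=0x25
body[6] sub  r7, r6, r7 -> r7=0x31
body[7] sub  r4, r0, #35 -> r4=0xaa
epilogue: pop r4=0x83, sp=0xb4
r2: callee-saved, written=False
r3: caller-saved, written=True
r5: caller-saved, written=False
r7: caller-saved, written=True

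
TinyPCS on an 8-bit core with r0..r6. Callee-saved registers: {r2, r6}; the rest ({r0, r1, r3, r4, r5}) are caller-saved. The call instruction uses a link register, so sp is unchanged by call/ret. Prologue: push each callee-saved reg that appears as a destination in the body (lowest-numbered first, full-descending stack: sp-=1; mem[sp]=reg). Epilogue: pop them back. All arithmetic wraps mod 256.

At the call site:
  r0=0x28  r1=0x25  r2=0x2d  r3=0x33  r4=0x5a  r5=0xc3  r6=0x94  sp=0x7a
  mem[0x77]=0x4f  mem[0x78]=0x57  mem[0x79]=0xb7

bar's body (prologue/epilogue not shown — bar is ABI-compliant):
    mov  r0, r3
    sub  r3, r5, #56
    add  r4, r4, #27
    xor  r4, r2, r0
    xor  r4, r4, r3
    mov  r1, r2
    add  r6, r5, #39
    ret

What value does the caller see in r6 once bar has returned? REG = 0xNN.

prologue: push r6 → mem[0x79]=0x94, sp=0x79
body[0] mov  r0, r3 → r0=0x33
body[1] sub  r3, r5, #56 → r3=0x8b
body[2] add  r4, r4, #27 → r4=0x75
body[3] xor  r4, r2, r0 → r4=0x1e
body[4] xor  r4, r4, r3 → r4=0x95
body[5] mov  r1, r2 → r1=0x2d
body[6] add  r6, r5, #39 → r6=0xea
epilogue: pop r6=0x94, sp=0x7a
r6 is callee-saved → restored

REG = 0x94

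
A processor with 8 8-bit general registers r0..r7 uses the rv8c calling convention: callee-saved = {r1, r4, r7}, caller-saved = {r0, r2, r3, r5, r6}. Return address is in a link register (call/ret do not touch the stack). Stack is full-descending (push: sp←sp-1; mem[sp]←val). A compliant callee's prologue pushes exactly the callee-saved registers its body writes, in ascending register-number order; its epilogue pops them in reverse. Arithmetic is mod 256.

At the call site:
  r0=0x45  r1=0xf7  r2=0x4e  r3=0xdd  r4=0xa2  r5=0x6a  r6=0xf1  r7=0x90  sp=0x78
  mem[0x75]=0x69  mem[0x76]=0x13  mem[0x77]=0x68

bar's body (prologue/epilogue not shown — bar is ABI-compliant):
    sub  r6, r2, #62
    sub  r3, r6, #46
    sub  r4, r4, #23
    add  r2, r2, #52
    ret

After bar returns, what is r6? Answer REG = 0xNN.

REG = 0x10

prologue: push r4 → mem[0x77]=0xa2, sp=0x77
body[0] sub  r6, r2, #62 → r6=0x10
body[1] sub  r3, r6, #46 → r3=0xe2
body[2] sub  r4, r4, #23 → r4=0x8b
body[3] add  r2, r2, #52 → r2=0x82
epilogue: pop r4=0xa2, sp=0x78
r6 is caller-saved → body value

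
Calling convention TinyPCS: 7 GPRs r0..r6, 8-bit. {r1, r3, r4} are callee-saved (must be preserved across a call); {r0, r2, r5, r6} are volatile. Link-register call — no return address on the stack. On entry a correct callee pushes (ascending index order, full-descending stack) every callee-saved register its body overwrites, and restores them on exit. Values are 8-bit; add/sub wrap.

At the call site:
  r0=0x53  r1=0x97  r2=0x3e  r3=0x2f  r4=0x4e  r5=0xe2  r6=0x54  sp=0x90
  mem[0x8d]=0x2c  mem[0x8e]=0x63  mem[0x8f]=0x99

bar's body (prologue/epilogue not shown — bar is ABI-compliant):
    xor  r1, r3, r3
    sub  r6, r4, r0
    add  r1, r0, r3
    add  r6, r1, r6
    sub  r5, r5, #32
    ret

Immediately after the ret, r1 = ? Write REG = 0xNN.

prologue: push r1 -> mem[0x8f]=0x97, sp=0x8f
body[0] xor  r1, r3, r3 -> r1=0x00
body[1] sub  r6, r4, r0 -> r6=0xfb
body[2] add  r1, r0, r3 -> r1=0x82
body[3] add  r6, r1, r6 -> r6=0x7d
body[4] sub  r5, r5, #32 -> r5=0xc2
epilogue: pop r1=0x97, sp=0x90
r1 is callee-saved -> restored

REG = 0x97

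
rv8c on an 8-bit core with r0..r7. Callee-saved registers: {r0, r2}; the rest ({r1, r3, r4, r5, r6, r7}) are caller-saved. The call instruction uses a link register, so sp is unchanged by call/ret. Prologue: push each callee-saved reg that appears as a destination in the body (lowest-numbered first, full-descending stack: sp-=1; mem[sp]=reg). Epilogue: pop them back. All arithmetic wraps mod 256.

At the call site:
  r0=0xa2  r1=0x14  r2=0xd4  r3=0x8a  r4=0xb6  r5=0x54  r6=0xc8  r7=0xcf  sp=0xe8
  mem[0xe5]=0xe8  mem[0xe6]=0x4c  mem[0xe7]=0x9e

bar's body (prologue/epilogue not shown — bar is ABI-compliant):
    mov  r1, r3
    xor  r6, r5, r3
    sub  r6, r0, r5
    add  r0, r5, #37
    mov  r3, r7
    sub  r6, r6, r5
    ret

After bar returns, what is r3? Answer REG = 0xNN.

REG = 0xcf

prologue: push r0 -> mem[0xe7]=0xa2, sp=0xe7
body[0] mov  r1, r3 -> r1=0x8a
body[1] xor  r6, r5, r3 -> r6=0xde
body[2] sub  r6, r0, r5 -> r6=0x4e
body[3] add  r0, r5, #37 -> r0=0x79
body[4] mov  r3, r7 -> r3=0xcf
body[5] sub  r6, r6, r5 -> r6=0xfa
epilogue: pop r0=0xa2, sp=0xe8
r3 is caller-saved -> body value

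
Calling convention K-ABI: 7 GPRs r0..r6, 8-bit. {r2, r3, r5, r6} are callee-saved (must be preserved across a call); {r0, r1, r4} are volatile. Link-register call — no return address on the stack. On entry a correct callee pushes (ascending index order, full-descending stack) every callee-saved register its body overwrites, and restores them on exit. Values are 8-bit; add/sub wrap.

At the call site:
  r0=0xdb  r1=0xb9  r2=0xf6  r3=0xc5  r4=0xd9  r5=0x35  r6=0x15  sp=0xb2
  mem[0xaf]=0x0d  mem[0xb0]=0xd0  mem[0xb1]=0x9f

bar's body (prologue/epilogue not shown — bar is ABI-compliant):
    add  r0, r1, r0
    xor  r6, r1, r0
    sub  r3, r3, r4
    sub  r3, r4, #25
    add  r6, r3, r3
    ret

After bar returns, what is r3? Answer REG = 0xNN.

REG = 0xc5

prologue: push r3 -> mem[0xb1]=0xc5, sp=0xb1
prologue: push r6 -> mem[0xb0]=0x15, sp=0xb0
body[0] add  r0, r1, r0 -> r0=0x94
body[1] xor  r6, r1, r0 -> r6=0x2d
body[2] sub  r3, r3, r4 -> r3=0xec
body[3] sub  r3, r4, #25 -> r3=0xc0
body[4] add  r6, r3, r3 -> r6=0x80
epilogue: pop r6=0x15, sp=0xb1
epilogue: pop r3=0xc5, sp=0xb2
r3 is callee-saved -> restored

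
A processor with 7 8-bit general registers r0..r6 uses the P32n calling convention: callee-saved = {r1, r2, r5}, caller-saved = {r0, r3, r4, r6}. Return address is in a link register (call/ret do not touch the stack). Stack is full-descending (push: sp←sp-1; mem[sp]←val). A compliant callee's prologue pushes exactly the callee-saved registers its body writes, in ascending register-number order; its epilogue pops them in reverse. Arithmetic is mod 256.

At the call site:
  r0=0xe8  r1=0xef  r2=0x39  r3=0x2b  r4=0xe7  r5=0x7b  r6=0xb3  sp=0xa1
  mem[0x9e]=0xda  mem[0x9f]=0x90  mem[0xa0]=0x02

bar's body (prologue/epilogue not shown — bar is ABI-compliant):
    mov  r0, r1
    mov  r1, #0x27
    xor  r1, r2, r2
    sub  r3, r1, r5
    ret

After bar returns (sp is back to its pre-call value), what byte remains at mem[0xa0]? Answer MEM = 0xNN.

prologue: push r1 → mem[0xa0]=0xef, sp=0xa0
body[0] mov  r0, r1 → r0=0xef
body[1] mov  r1, #0x27 → r1=0x27
body[2] xor  r1, r2, r2 → r1=0x00
body[3] sub  r3, r1, r5 → r3=0x85
epilogue: pop r1=0xef, sp=0xa1
prologue pushed ['r1'] at ['0xa0']

MEM = 0xef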